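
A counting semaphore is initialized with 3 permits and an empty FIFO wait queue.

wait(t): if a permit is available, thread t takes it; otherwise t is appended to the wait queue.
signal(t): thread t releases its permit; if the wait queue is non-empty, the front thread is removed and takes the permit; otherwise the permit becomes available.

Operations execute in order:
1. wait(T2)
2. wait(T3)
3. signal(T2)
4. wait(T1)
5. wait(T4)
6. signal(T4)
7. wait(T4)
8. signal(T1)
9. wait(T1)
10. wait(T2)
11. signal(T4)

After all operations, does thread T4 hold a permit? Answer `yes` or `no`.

Step 1: wait(T2) -> count=2 queue=[] holders={T2}
Step 2: wait(T3) -> count=1 queue=[] holders={T2,T3}
Step 3: signal(T2) -> count=2 queue=[] holders={T3}
Step 4: wait(T1) -> count=1 queue=[] holders={T1,T3}
Step 5: wait(T4) -> count=0 queue=[] holders={T1,T3,T4}
Step 6: signal(T4) -> count=1 queue=[] holders={T1,T3}
Step 7: wait(T4) -> count=0 queue=[] holders={T1,T3,T4}
Step 8: signal(T1) -> count=1 queue=[] holders={T3,T4}
Step 9: wait(T1) -> count=0 queue=[] holders={T1,T3,T4}
Step 10: wait(T2) -> count=0 queue=[T2] holders={T1,T3,T4}
Step 11: signal(T4) -> count=0 queue=[] holders={T1,T2,T3}
Final holders: {T1,T2,T3} -> T4 not in holders

Answer: no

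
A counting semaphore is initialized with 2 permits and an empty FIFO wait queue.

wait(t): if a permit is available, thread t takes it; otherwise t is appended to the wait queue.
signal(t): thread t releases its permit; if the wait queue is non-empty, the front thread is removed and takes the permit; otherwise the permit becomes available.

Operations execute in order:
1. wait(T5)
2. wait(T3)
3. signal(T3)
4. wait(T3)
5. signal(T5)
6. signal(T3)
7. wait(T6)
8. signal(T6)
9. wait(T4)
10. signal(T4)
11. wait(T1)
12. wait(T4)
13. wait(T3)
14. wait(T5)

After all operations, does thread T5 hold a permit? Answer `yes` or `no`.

Step 1: wait(T5) -> count=1 queue=[] holders={T5}
Step 2: wait(T3) -> count=0 queue=[] holders={T3,T5}
Step 3: signal(T3) -> count=1 queue=[] holders={T5}
Step 4: wait(T3) -> count=0 queue=[] holders={T3,T5}
Step 5: signal(T5) -> count=1 queue=[] holders={T3}
Step 6: signal(T3) -> count=2 queue=[] holders={none}
Step 7: wait(T6) -> count=1 queue=[] holders={T6}
Step 8: signal(T6) -> count=2 queue=[] holders={none}
Step 9: wait(T4) -> count=1 queue=[] holders={T4}
Step 10: signal(T4) -> count=2 queue=[] holders={none}
Step 11: wait(T1) -> count=1 queue=[] holders={T1}
Step 12: wait(T4) -> count=0 queue=[] holders={T1,T4}
Step 13: wait(T3) -> count=0 queue=[T3] holders={T1,T4}
Step 14: wait(T5) -> count=0 queue=[T3,T5] holders={T1,T4}
Final holders: {T1,T4} -> T5 not in holders

Answer: no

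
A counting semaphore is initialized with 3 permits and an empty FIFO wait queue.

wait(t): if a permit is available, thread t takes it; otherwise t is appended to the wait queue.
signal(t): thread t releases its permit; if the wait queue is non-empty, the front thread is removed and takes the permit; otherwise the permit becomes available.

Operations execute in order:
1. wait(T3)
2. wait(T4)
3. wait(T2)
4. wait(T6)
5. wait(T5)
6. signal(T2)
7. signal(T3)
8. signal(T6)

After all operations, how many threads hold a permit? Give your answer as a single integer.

Step 1: wait(T3) -> count=2 queue=[] holders={T3}
Step 2: wait(T4) -> count=1 queue=[] holders={T3,T4}
Step 3: wait(T2) -> count=0 queue=[] holders={T2,T3,T4}
Step 4: wait(T6) -> count=0 queue=[T6] holders={T2,T3,T4}
Step 5: wait(T5) -> count=0 queue=[T6,T5] holders={T2,T3,T4}
Step 6: signal(T2) -> count=0 queue=[T5] holders={T3,T4,T6}
Step 7: signal(T3) -> count=0 queue=[] holders={T4,T5,T6}
Step 8: signal(T6) -> count=1 queue=[] holders={T4,T5}
Final holders: {T4,T5} -> 2 thread(s)

Answer: 2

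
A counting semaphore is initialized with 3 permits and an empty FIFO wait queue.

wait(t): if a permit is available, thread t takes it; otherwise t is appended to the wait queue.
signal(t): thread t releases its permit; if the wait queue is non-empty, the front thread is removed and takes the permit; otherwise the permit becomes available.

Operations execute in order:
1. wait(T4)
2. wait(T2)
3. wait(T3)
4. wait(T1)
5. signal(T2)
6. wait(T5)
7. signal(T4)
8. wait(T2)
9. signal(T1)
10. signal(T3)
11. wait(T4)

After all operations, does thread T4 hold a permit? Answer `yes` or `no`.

Step 1: wait(T4) -> count=2 queue=[] holders={T4}
Step 2: wait(T2) -> count=1 queue=[] holders={T2,T4}
Step 3: wait(T3) -> count=0 queue=[] holders={T2,T3,T4}
Step 4: wait(T1) -> count=0 queue=[T1] holders={T2,T3,T4}
Step 5: signal(T2) -> count=0 queue=[] holders={T1,T3,T4}
Step 6: wait(T5) -> count=0 queue=[T5] holders={T1,T3,T4}
Step 7: signal(T4) -> count=0 queue=[] holders={T1,T3,T5}
Step 8: wait(T2) -> count=0 queue=[T2] holders={T1,T3,T5}
Step 9: signal(T1) -> count=0 queue=[] holders={T2,T3,T5}
Step 10: signal(T3) -> count=1 queue=[] holders={T2,T5}
Step 11: wait(T4) -> count=0 queue=[] holders={T2,T4,T5}
Final holders: {T2,T4,T5} -> T4 in holders

Answer: yes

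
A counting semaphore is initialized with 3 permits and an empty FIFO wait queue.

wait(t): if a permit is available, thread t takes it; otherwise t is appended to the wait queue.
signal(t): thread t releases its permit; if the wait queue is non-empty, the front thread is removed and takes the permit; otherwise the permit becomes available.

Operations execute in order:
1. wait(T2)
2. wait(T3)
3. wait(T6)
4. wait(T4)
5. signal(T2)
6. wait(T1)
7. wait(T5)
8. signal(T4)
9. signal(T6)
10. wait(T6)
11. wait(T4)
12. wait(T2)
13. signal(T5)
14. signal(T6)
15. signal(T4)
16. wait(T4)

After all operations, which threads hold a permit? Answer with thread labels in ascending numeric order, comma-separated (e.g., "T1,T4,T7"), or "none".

Step 1: wait(T2) -> count=2 queue=[] holders={T2}
Step 2: wait(T3) -> count=1 queue=[] holders={T2,T3}
Step 3: wait(T6) -> count=0 queue=[] holders={T2,T3,T6}
Step 4: wait(T4) -> count=0 queue=[T4] holders={T2,T3,T6}
Step 5: signal(T2) -> count=0 queue=[] holders={T3,T4,T6}
Step 6: wait(T1) -> count=0 queue=[T1] holders={T3,T4,T6}
Step 7: wait(T5) -> count=0 queue=[T1,T5] holders={T3,T4,T6}
Step 8: signal(T4) -> count=0 queue=[T5] holders={T1,T3,T6}
Step 9: signal(T6) -> count=0 queue=[] holders={T1,T3,T5}
Step 10: wait(T6) -> count=0 queue=[T6] holders={T1,T3,T5}
Step 11: wait(T4) -> count=0 queue=[T6,T4] holders={T1,T3,T5}
Step 12: wait(T2) -> count=0 queue=[T6,T4,T2] holders={T1,T3,T5}
Step 13: signal(T5) -> count=0 queue=[T4,T2] holders={T1,T3,T6}
Step 14: signal(T6) -> count=0 queue=[T2] holders={T1,T3,T4}
Step 15: signal(T4) -> count=0 queue=[] holders={T1,T2,T3}
Step 16: wait(T4) -> count=0 queue=[T4] holders={T1,T2,T3}
Final holders: T1,T2,T3

Answer: T1,T2,T3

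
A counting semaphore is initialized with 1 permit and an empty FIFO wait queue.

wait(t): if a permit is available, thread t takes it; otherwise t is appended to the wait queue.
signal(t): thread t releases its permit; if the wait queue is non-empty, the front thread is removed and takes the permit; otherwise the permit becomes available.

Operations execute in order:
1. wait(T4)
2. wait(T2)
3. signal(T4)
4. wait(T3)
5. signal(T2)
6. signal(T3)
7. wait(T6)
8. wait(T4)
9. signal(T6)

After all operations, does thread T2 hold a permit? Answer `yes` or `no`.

Answer: no

Derivation:
Step 1: wait(T4) -> count=0 queue=[] holders={T4}
Step 2: wait(T2) -> count=0 queue=[T2] holders={T4}
Step 3: signal(T4) -> count=0 queue=[] holders={T2}
Step 4: wait(T3) -> count=0 queue=[T3] holders={T2}
Step 5: signal(T2) -> count=0 queue=[] holders={T3}
Step 6: signal(T3) -> count=1 queue=[] holders={none}
Step 7: wait(T6) -> count=0 queue=[] holders={T6}
Step 8: wait(T4) -> count=0 queue=[T4] holders={T6}
Step 9: signal(T6) -> count=0 queue=[] holders={T4}
Final holders: {T4} -> T2 not in holders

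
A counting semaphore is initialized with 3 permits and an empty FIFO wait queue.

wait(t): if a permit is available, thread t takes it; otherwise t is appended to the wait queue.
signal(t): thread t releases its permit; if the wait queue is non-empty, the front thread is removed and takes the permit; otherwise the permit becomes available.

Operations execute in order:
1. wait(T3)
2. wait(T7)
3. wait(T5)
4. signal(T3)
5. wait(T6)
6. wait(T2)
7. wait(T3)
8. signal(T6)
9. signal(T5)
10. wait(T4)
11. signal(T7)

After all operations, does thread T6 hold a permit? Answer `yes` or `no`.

Answer: no

Derivation:
Step 1: wait(T3) -> count=2 queue=[] holders={T3}
Step 2: wait(T7) -> count=1 queue=[] holders={T3,T7}
Step 3: wait(T5) -> count=0 queue=[] holders={T3,T5,T7}
Step 4: signal(T3) -> count=1 queue=[] holders={T5,T7}
Step 5: wait(T6) -> count=0 queue=[] holders={T5,T6,T7}
Step 6: wait(T2) -> count=0 queue=[T2] holders={T5,T6,T7}
Step 7: wait(T3) -> count=0 queue=[T2,T3] holders={T5,T6,T7}
Step 8: signal(T6) -> count=0 queue=[T3] holders={T2,T5,T7}
Step 9: signal(T5) -> count=0 queue=[] holders={T2,T3,T7}
Step 10: wait(T4) -> count=0 queue=[T4] holders={T2,T3,T7}
Step 11: signal(T7) -> count=0 queue=[] holders={T2,T3,T4}
Final holders: {T2,T3,T4} -> T6 not in holders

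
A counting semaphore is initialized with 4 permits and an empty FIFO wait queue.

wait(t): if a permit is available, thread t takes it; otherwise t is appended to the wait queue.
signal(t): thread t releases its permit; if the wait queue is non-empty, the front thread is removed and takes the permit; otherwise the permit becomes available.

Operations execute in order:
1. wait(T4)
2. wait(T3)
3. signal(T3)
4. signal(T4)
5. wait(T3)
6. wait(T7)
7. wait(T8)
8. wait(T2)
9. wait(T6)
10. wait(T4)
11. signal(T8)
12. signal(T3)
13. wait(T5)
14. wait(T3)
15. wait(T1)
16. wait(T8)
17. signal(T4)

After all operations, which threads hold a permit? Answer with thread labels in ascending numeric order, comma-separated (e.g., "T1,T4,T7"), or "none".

Answer: T2,T5,T6,T7

Derivation:
Step 1: wait(T4) -> count=3 queue=[] holders={T4}
Step 2: wait(T3) -> count=2 queue=[] holders={T3,T4}
Step 3: signal(T3) -> count=3 queue=[] holders={T4}
Step 4: signal(T4) -> count=4 queue=[] holders={none}
Step 5: wait(T3) -> count=3 queue=[] holders={T3}
Step 6: wait(T7) -> count=2 queue=[] holders={T3,T7}
Step 7: wait(T8) -> count=1 queue=[] holders={T3,T7,T8}
Step 8: wait(T2) -> count=0 queue=[] holders={T2,T3,T7,T8}
Step 9: wait(T6) -> count=0 queue=[T6] holders={T2,T3,T7,T8}
Step 10: wait(T4) -> count=0 queue=[T6,T4] holders={T2,T3,T7,T8}
Step 11: signal(T8) -> count=0 queue=[T4] holders={T2,T3,T6,T7}
Step 12: signal(T3) -> count=0 queue=[] holders={T2,T4,T6,T7}
Step 13: wait(T5) -> count=0 queue=[T5] holders={T2,T4,T6,T7}
Step 14: wait(T3) -> count=0 queue=[T5,T3] holders={T2,T4,T6,T7}
Step 15: wait(T1) -> count=0 queue=[T5,T3,T1] holders={T2,T4,T6,T7}
Step 16: wait(T8) -> count=0 queue=[T5,T3,T1,T8] holders={T2,T4,T6,T7}
Step 17: signal(T4) -> count=0 queue=[T3,T1,T8] holders={T2,T5,T6,T7}
Final holders: T2,T5,T6,T7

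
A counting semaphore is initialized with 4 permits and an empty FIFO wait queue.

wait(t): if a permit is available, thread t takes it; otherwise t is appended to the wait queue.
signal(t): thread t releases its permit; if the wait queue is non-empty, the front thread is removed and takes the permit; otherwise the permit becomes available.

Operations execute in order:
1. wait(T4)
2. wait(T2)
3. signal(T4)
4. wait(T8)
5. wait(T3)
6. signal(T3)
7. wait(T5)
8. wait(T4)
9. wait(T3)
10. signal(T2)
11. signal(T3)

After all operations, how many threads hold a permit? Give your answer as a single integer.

Step 1: wait(T4) -> count=3 queue=[] holders={T4}
Step 2: wait(T2) -> count=2 queue=[] holders={T2,T4}
Step 3: signal(T4) -> count=3 queue=[] holders={T2}
Step 4: wait(T8) -> count=2 queue=[] holders={T2,T8}
Step 5: wait(T3) -> count=1 queue=[] holders={T2,T3,T8}
Step 6: signal(T3) -> count=2 queue=[] holders={T2,T8}
Step 7: wait(T5) -> count=1 queue=[] holders={T2,T5,T8}
Step 8: wait(T4) -> count=0 queue=[] holders={T2,T4,T5,T8}
Step 9: wait(T3) -> count=0 queue=[T3] holders={T2,T4,T5,T8}
Step 10: signal(T2) -> count=0 queue=[] holders={T3,T4,T5,T8}
Step 11: signal(T3) -> count=1 queue=[] holders={T4,T5,T8}
Final holders: {T4,T5,T8} -> 3 thread(s)

Answer: 3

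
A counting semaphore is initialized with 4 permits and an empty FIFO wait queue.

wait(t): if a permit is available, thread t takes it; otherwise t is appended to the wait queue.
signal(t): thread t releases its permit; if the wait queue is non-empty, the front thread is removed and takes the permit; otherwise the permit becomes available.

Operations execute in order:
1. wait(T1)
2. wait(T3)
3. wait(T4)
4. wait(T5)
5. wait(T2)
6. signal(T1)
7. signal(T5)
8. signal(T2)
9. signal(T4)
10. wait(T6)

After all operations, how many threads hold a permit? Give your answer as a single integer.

Answer: 2

Derivation:
Step 1: wait(T1) -> count=3 queue=[] holders={T1}
Step 2: wait(T3) -> count=2 queue=[] holders={T1,T3}
Step 3: wait(T4) -> count=1 queue=[] holders={T1,T3,T4}
Step 4: wait(T5) -> count=0 queue=[] holders={T1,T3,T4,T5}
Step 5: wait(T2) -> count=0 queue=[T2] holders={T1,T3,T4,T5}
Step 6: signal(T1) -> count=0 queue=[] holders={T2,T3,T4,T5}
Step 7: signal(T5) -> count=1 queue=[] holders={T2,T3,T4}
Step 8: signal(T2) -> count=2 queue=[] holders={T3,T4}
Step 9: signal(T4) -> count=3 queue=[] holders={T3}
Step 10: wait(T6) -> count=2 queue=[] holders={T3,T6}
Final holders: {T3,T6} -> 2 thread(s)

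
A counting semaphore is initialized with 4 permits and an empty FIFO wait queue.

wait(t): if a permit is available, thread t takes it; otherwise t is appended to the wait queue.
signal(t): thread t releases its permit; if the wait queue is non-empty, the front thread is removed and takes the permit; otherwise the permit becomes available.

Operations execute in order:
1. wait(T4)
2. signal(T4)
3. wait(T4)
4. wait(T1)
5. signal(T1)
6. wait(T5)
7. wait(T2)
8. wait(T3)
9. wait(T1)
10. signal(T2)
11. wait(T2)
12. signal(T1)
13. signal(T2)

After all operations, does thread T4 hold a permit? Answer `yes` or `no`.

Answer: yes

Derivation:
Step 1: wait(T4) -> count=3 queue=[] holders={T4}
Step 2: signal(T4) -> count=4 queue=[] holders={none}
Step 3: wait(T4) -> count=3 queue=[] holders={T4}
Step 4: wait(T1) -> count=2 queue=[] holders={T1,T4}
Step 5: signal(T1) -> count=3 queue=[] holders={T4}
Step 6: wait(T5) -> count=2 queue=[] holders={T4,T5}
Step 7: wait(T2) -> count=1 queue=[] holders={T2,T4,T5}
Step 8: wait(T3) -> count=0 queue=[] holders={T2,T3,T4,T5}
Step 9: wait(T1) -> count=0 queue=[T1] holders={T2,T3,T4,T5}
Step 10: signal(T2) -> count=0 queue=[] holders={T1,T3,T4,T5}
Step 11: wait(T2) -> count=0 queue=[T2] holders={T1,T3,T4,T5}
Step 12: signal(T1) -> count=0 queue=[] holders={T2,T3,T4,T5}
Step 13: signal(T2) -> count=1 queue=[] holders={T3,T4,T5}
Final holders: {T3,T4,T5} -> T4 in holders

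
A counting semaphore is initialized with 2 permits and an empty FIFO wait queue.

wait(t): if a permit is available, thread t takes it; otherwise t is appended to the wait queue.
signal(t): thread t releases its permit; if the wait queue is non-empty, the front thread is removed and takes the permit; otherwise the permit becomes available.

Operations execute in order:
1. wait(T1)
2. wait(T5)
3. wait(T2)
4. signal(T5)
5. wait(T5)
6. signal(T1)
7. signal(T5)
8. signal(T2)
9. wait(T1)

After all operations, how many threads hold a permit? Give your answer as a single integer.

Step 1: wait(T1) -> count=1 queue=[] holders={T1}
Step 2: wait(T5) -> count=0 queue=[] holders={T1,T5}
Step 3: wait(T2) -> count=0 queue=[T2] holders={T1,T5}
Step 4: signal(T5) -> count=0 queue=[] holders={T1,T2}
Step 5: wait(T5) -> count=0 queue=[T5] holders={T1,T2}
Step 6: signal(T1) -> count=0 queue=[] holders={T2,T5}
Step 7: signal(T5) -> count=1 queue=[] holders={T2}
Step 8: signal(T2) -> count=2 queue=[] holders={none}
Step 9: wait(T1) -> count=1 queue=[] holders={T1}
Final holders: {T1} -> 1 thread(s)

Answer: 1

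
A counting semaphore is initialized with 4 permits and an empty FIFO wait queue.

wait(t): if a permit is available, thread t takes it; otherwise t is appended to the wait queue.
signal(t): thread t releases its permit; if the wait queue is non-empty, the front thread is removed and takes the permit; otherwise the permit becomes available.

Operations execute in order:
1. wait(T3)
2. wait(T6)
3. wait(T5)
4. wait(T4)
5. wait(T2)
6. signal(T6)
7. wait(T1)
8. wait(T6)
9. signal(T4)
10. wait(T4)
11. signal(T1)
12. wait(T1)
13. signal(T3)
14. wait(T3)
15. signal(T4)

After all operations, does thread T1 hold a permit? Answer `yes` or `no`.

Answer: yes

Derivation:
Step 1: wait(T3) -> count=3 queue=[] holders={T3}
Step 2: wait(T6) -> count=2 queue=[] holders={T3,T6}
Step 3: wait(T5) -> count=1 queue=[] holders={T3,T5,T6}
Step 4: wait(T4) -> count=0 queue=[] holders={T3,T4,T5,T6}
Step 5: wait(T2) -> count=0 queue=[T2] holders={T3,T4,T5,T6}
Step 6: signal(T6) -> count=0 queue=[] holders={T2,T3,T4,T5}
Step 7: wait(T1) -> count=0 queue=[T1] holders={T2,T3,T4,T5}
Step 8: wait(T6) -> count=0 queue=[T1,T6] holders={T2,T3,T4,T5}
Step 9: signal(T4) -> count=0 queue=[T6] holders={T1,T2,T3,T5}
Step 10: wait(T4) -> count=0 queue=[T6,T4] holders={T1,T2,T3,T5}
Step 11: signal(T1) -> count=0 queue=[T4] holders={T2,T3,T5,T6}
Step 12: wait(T1) -> count=0 queue=[T4,T1] holders={T2,T3,T5,T6}
Step 13: signal(T3) -> count=0 queue=[T1] holders={T2,T4,T5,T6}
Step 14: wait(T3) -> count=0 queue=[T1,T3] holders={T2,T4,T5,T6}
Step 15: signal(T4) -> count=0 queue=[T3] holders={T1,T2,T5,T6}
Final holders: {T1,T2,T5,T6} -> T1 in holders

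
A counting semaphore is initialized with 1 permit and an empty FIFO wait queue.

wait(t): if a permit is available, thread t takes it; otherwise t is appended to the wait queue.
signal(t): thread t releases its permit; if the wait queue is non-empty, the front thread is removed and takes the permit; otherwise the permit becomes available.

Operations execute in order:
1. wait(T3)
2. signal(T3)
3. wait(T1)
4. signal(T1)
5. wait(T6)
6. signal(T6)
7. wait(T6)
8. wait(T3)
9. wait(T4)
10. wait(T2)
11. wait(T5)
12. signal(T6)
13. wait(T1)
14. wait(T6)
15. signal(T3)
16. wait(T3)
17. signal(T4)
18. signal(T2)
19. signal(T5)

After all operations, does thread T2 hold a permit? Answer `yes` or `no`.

Step 1: wait(T3) -> count=0 queue=[] holders={T3}
Step 2: signal(T3) -> count=1 queue=[] holders={none}
Step 3: wait(T1) -> count=0 queue=[] holders={T1}
Step 4: signal(T1) -> count=1 queue=[] holders={none}
Step 5: wait(T6) -> count=0 queue=[] holders={T6}
Step 6: signal(T6) -> count=1 queue=[] holders={none}
Step 7: wait(T6) -> count=0 queue=[] holders={T6}
Step 8: wait(T3) -> count=0 queue=[T3] holders={T6}
Step 9: wait(T4) -> count=0 queue=[T3,T4] holders={T6}
Step 10: wait(T2) -> count=0 queue=[T3,T4,T2] holders={T6}
Step 11: wait(T5) -> count=0 queue=[T3,T4,T2,T5] holders={T6}
Step 12: signal(T6) -> count=0 queue=[T4,T2,T5] holders={T3}
Step 13: wait(T1) -> count=0 queue=[T4,T2,T5,T1] holders={T3}
Step 14: wait(T6) -> count=0 queue=[T4,T2,T5,T1,T6] holders={T3}
Step 15: signal(T3) -> count=0 queue=[T2,T5,T1,T6] holders={T4}
Step 16: wait(T3) -> count=0 queue=[T2,T5,T1,T6,T3] holders={T4}
Step 17: signal(T4) -> count=0 queue=[T5,T1,T6,T3] holders={T2}
Step 18: signal(T2) -> count=0 queue=[T1,T6,T3] holders={T5}
Step 19: signal(T5) -> count=0 queue=[T6,T3] holders={T1}
Final holders: {T1} -> T2 not in holders

Answer: no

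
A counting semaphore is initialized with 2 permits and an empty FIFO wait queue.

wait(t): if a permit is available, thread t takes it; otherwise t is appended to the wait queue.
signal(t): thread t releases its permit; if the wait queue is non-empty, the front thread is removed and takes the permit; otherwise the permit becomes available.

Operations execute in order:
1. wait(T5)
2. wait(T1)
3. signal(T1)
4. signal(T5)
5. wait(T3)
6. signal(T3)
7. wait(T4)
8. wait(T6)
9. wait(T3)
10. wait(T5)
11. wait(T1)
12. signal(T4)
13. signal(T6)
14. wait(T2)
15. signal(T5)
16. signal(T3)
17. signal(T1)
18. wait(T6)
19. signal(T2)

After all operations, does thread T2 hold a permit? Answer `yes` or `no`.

Step 1: wait(T5) -> count=1 queue=[] holders={T5}
Step 2: wait(T1) -> count=0 queue=[] holders={T1,T5}
Step 3: signal(T1) -> count=1 queue=[] holders={T5}
Step 4: signal(T5) -> count=2 queue=[] holders={none}
Step 5: wait(T3) -> count=1 queue=[] holders={T3}
Step 6: signal(T3) -> count=2 queue=[] holders={none}
Step 7: wait(T4) -> count=1 queue=[] holders={T4}
Step 8: wait(T6) -> count=0 queue=[] holders={T4,T6}
Step 9: wait(T3) -> count=0 queue=[T3] holders={T4,T6}
Step 10: wait(T5) -> count=0 queue=[T3,T5] holders={T4,T6}
Step 11: wait(T1) -> count=0 queue=[T3,T5,T1] holders={T4,T6}
Step 12: signal(T4) -> count=0 queue=[T5,T1] holders={T3,T6}
Step 13: signal(T6) -> count=0 queue=[T1] holders={T3,T5}
Step 14: wait(T2) -> count=0 queue=[T1,T2] holders={T3,T5}
Step 15: signal(T5) -> count=0 queue=[T2] holders={T1,T3}
Step 16: signal(T3) -> count=0 queue=[] holders={T1,T2}
Step 17: signal(T1) -> count=1 queue=[] holders={T2}
Step 18: wait(T6) -> count=0 queue=[] holders={T2,T6}
Step 19: signal(T2) -> count=1 queue=[] holders={T6}
Final holders: {T6} -> T2 not in holders

Answer: no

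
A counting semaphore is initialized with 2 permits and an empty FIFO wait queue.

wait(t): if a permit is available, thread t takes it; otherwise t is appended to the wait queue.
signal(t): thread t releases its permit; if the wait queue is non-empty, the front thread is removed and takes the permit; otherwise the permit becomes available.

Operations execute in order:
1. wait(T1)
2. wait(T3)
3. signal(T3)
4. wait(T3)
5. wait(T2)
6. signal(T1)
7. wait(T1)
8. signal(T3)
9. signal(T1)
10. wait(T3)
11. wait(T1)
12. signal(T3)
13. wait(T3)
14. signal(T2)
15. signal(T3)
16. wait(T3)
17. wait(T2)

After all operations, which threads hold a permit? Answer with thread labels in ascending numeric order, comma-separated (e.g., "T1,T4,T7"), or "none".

Step 1: wait(T1) -> count=1 queue=[] holders={T1}
Step 2: wait(T3) -> count=0 queue=[] holders={T1,T3}
Step 3: signal(T3) -> count=1 queue=[] holders={T1}
Step 4: wait(T3) -> count=0 queue=[] holders={T1,T3}
Step 5: wait(T2) -> count=0 queue=[T2] holders={T1,T3}
Step 6: signal(T1) -> count=0 queue=[] holders={T2,T3}
Step 7: wait(T1) -> count=0 queue=[T1] holders={T2,T3}
Step 8: signal(T3) -> count=0 queue=[] holders={T1,T2}
Step 9: signal(T1) -> count=1 queue=[] holders={T2}
Step 10: wait(T3) -> count=0 queue=[] holders={T2,T3}
Step 11: wait(T1) -> count=0 queue=[T1] holders={T2,T3}
Step 12: signal(T3) -> count=0 queue=[] holders={T1,T2}
Step 13: wait(T3) -> count=0 queue=[T3] holders={T1,T2}
Step 14: signal(T2) -> count=0 queue=[] holders={T1,T3}
Step 15: signal(T3) -> count=1 queue=[] holders={T1}
Step 16: wait(T3) -> count=0 queue=[] holders={T1,T3}
Step 17: wait(T2) -> count=0 queue=[T2] holders={T1,T3}
Final holders: T1,T3

Answer: T1,T3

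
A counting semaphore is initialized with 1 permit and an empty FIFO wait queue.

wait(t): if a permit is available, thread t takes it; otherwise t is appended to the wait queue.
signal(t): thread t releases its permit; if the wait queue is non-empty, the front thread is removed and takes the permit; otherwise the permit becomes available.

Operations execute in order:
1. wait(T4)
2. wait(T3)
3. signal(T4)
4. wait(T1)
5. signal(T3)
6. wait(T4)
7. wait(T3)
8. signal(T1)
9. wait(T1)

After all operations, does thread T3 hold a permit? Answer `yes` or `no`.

Step 1: wait(T4) -> count=0 queue=[] holders={T4}
Step 2: wait(T3) -> count=0 queue=[T3] holders={T4}
Step 3: signal(T4) -> count=0 queue=[] holders={T3}
Step 4: wait(T1) -> count=0 queue=[T1] holders={T3}
Step 5: signal(T3) -> count=0 queue=[] holders={T1}
Step 6: wait(T4) -> count=0 queue=[T4] holders={T1}
Step 7: wait(T3) -> count=0 queue=[T4,T3] holders={T1}
Step 8: signal(T1) -> count=0 queue=[T3] holders={T4}
Step 9: wait(T1) -> count=0 queue=[T3,T1] holders={T4}
Final holders: {T4} -> T3 not in holders

Answer: no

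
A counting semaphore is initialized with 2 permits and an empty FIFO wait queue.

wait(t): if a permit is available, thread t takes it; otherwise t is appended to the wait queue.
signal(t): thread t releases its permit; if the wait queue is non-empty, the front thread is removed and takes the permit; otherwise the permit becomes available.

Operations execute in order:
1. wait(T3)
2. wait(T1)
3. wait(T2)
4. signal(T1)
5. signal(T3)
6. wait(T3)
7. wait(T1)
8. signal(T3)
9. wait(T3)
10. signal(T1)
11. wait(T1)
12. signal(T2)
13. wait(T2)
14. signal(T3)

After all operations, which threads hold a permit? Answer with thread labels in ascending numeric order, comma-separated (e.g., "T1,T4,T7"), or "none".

Answer: T1,T2

Derivation:
Step 1: wait(T3) -> count=1 queue=[] holders={T3}
Step 2: wait(T1) -> count=0 queue=[] holders={T1,T3}
Step 3: wait(T2) -> count=0 queue=[T2] holders={T1,T3}
Step 4: signal(T1) -> count=0 queue=[] holders={T2,T3}
Step 5: signal(T3) -> count=1 queue=[] holders={T2}
Step 6: wait(T3) -> count=0 queue=[] holders={T2,T3}
Step 7: wait(T1) -> count=0 queue=[T1] holders={T2,T3}
Step 8: signal(T3) -> count=0 queue=[] holders={T1,T2}
Step 9: wait(T3) -> count=0 queue=[T3] holders={T1,T2}
Step 10: signal(T1) -> count=0 queue=[] holders={T2,T3}
Step 11: wait(T1) -> count=0 queue=[T1] holders={T2,T3}
Step 12: signal(T2) -> count=0 queue=[] holders={T1,T3}
Step 13: wait(T2) -> count=0 queue=[T2] holders={T1,T3}
Step 14: signal(T3) -> count=0 queue=[] holders={T1,T2}
Final holders: T1,T2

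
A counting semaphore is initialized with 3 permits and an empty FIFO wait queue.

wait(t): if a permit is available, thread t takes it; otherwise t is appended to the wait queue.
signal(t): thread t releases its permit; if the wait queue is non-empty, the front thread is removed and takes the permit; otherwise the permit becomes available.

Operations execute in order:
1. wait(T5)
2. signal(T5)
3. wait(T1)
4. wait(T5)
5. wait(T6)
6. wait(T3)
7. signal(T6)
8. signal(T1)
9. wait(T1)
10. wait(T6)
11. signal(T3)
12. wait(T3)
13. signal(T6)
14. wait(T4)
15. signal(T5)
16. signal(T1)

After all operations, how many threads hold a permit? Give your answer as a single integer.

Answer: 2

Derivation:
Step 1: wait(T5) -> count=2 queue=[] holders={T5}
Step 2: signal(T5) -> count=3 queue=[] holders={none}
Step 3: wait(T1) -> count=2 queue=[] holders={T1}
Step 4: wait(T5) -> count=1 queue=[] holders={T1,T5}
Step 5: wait(T6) -> count=0 queue=[] holders={T1,T5,T6}
Step 6: wait(T3) -> count=0 queue=[T3] holders={T1,T5,T6}
Step 7: signal(T6) -> count=0 queue=[] holders={T1,T3,T5}
Step 8: signal(T1) -> count=1 queue=[] holders={T3,T5}
Step 9: wait(T1) -> count=0 queue=[] holders={T1,T3,T5}
Step 10: wait(T6) -> count=0 queue=[T6] holders={T1,T3,T5}
Step 11: signal(T3) -> count=0 queue=[] holders={T1,T5,T6}
Step 12: wait(T3) -> count=0 queue=[T3] holders={T1,T5,T6}
Step 13: signal(T6) -> count=0 queue=[] holders={T1,T3,T5}
Step 14: wait(T4) -> count=0 queue=[T4] holders={T1,T3,T5}
Step 15: signal(T5) -> count=0 queue=[] holders={T1,T3,T4}
Step 16: signal(T1) -> count=1 queue=[] holders={T3,T4}
Final holders: {T3,T4} -> 2 thread(s)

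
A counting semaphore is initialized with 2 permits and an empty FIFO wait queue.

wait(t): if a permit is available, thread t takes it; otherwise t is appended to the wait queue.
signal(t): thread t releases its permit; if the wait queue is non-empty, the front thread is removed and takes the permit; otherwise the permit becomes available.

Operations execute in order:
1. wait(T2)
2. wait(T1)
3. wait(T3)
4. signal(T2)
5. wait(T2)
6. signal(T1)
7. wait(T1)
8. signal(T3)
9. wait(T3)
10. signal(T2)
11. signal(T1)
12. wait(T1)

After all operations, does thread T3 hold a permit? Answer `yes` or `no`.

Step 1: wait(T2) -> count=1 queue=[] holders={T2}
Step 2: wait(T1) -> count=0 queue=[] holders={T1,T2}
Step 3: wait(T3) -> count=0 queue=[T3] holders={T1,T2}
Step 4: signal(T2) -> count=0 queue=[] holders={T1,T3}
Step 5: wait(T2) -> count=0 queue=[T2] holders={T1,T3}
Step 6: signal(T1) -> count=0 queue=[] holders={T2,T3}
Step 7: wait(T1) -> count=0 queue=[T1] holders={T2,T3}
Step 8: signal(T3) -> count=0 queue=[] holders={T1,T2}
Step 9: wait(T3) -> count=0 queue=[T3] holders={T1,T2}
Step 10: signal(T2) -> count=0 queue=[] holders={T1,T3}
Step 11: signal(T1) -> count=1 queue=[] holders={T3}
Step 12: wait(T1) -> count=0 queue=[] holders={T1,T3}
Final holders: {T1,T3} -> T3 in holders

Answer: yes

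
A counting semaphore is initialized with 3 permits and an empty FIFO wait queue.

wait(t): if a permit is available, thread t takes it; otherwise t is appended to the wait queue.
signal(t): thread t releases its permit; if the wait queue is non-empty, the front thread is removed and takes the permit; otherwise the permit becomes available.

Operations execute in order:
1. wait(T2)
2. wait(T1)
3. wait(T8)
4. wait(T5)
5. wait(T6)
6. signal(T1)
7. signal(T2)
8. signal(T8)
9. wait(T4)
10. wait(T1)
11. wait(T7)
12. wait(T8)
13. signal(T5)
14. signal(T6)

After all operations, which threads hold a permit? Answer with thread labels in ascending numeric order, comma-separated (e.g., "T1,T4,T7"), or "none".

Answer: T1,T4,T7

Derivation:
Step 1: wait(T2) -> count=2 queue=[] holders={T2}
Step 2: wait(T1) -> count=1 queue=[] holders={T1,T2}
Step 3: wait(T8) -> count=0 queue=[] holders={T1,T2,T8}
Step 4: wait(T5) -> count=0 queue=[T5] holders={T1,T2,T8}
Step 5: wait(T6) -> count=0 queue=[T5,T6] holders={T1,T2,T8}
Step 6: signal(T1) -> count=0 queue=[T6] holders={T2,T5,T8}
Step 7: signal(T2) -> count=0 queue=[] holders={T5,T6,T8}
Step 8: signal(T8) -> count=1 queue=[] holders={T5,T6}
Step 9: wait(T4) -> count=0 queue=[] holders={T4,T5,T6}
Step 10: wait(T1) -> count=0 queue=[T1] holders={T4,T5,T6}
Step 11: wait(T7) -> count=0 queue=[T1,T7] holders={T4,T5,T6}
Step 12: wait(T8) -> count=0 queue=[T1,T7,T8] holders={T4,T5,T6}
Step 13: signal(T5) -> count=0 queue=[T7,T8] holders={T1,T4,T6}
Step 14: signal(T6) -> count=0 queue=[T8] holders={T1,T4,T7}
Final holders: T1,T4,T7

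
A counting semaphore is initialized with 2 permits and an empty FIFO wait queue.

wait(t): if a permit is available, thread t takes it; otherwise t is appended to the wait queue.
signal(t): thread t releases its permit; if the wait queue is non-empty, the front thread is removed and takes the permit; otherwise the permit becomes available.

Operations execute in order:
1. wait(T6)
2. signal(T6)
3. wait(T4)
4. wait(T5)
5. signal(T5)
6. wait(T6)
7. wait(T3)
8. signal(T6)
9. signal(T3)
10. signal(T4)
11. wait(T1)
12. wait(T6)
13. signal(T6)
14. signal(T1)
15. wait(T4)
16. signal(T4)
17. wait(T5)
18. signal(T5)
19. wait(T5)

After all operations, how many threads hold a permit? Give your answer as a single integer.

Step 1: wait(T6) -> count=1 queue=[] holders={T6}
Step 2: signal(T6) -> count=2 queue=[] holders={none}
Step 3: wait(T4) -> count=1 queue=[] holders={T4}
Step 4: wait(T5) -> count=0 queue=[] holders={T4,T5}
Step 5: signal(T5) -> count=1 queue=[] holders={T4}
Step 6: wait(T6) -> count=0 queue=[] holders={T4,T6}
Step 7: wait(T3) -> count=0 queue=[T3] holders={T4,T6}
Step 8: signal(T6) -> count=0 queue=[] holders={T3,T4}
Step 9: signal(T3) -> count=1 queue=[] holders={T4}
Step 10: signal(T4) -> count=2 queue=[] holders={none}
Step 11: wait(T1) -> count=1 queue=[] holders={T1}
Step 12: wait(T6) -> count=0 queue=[] holders={T1,T6}
Step 13: signal(T6) -> count=1 queue=[] holders={T1}
Step 14: signal(T1) -> count=2 queue=[] holders={none}
Step 15: wait(T4) -> count=1 queue=[] holders={T4}
Step 16: signal(T4) -> count=2 queue=[] holders={none}
Step 17: wait(T5) -> count=1 queue=[] holders={T5}
Step 18: signal(T5) -> count=2 queue=[] holders={none}
Step 19: wait(T5) -> count=1 queue=[] holders={T5}
Final holders: {T5} -> 1 thread(s)

Answer: 1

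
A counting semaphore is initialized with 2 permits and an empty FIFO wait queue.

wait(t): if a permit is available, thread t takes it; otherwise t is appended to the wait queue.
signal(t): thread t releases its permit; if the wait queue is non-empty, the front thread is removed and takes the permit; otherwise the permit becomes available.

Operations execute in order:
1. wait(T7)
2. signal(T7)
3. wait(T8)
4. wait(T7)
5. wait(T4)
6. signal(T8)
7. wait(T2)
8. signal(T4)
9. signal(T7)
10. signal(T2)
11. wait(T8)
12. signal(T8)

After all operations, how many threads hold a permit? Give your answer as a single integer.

Step 1: wait(T7) -> count=1 queue=[] holders={T7}
Step 2: signal(T7) -> count=2 queue=[] holders={none}
Step 3: wait(T8) -> count=1 queue=[] holders={T8}
Step 4: wait(T7) -> count=0 queue=[] holders={T7,T8}
Step 5: wait(T4) -> count=0 queue=[T4] holders={T7,T8}
Step 6: signal(T8) -> count=0 queue=[] holders={T4,T7}
Step 7: wait(T2) -> count=0 queue=[T2] holders={T4,T7}
Step 8: signal(T4) -> count=0 queue=[] holders={T2,T7}
Step 9: signal(T7) -> count=1 queue=[] holders={T2}
Step 10: signal(T2) -> count=2 queue=[] holders={none}
Step 11: wait(T8) -> count=1 queue=[] holders={T8}
Step 12: signal(T8) -> count=2 queue=[] holders={none}
Final holders: {none} -> 0 thread(s)

Answer: 0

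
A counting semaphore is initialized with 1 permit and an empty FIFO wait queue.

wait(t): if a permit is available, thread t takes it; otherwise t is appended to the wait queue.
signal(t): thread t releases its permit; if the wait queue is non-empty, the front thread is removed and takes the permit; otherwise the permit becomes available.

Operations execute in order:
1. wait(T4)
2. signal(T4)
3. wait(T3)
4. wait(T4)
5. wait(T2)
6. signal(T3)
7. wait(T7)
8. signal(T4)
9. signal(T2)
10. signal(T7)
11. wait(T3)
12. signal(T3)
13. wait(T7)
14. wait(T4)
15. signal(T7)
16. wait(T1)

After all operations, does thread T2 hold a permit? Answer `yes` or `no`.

Answer: no

Derivation:
Step 1: wait(T4) -> count=0 queue=[] holders={T4}
Step 2: signal(T4) -> count=1 queue=[] holders={none}
Step 3: wait(T3) -> count=0 queue=[] holders={T3}
Step 4: wait(T4) -> count=0 queue=[T4] holders={T3}
Step 5: wait(T2) -> count=0 queue=[T4,T2] holders={T3}
Step 6: signal(T3) -> count=0 queue=[T2] holders={T4}
Step 7: wait(T7) -> count=0 queue=[T2,T7] holders={T4}
Step 8: signal(T4) -> count=0 queue=[T7] holders={T2}
Step 9: signal(T2) -> count=0 queue=[] holders={T7}
Step 10: signal(T7) -> count=1 queue=[] holders={none}
Step 11: wait(T3) -> count=0 queue=[] holders={T3}
Step 12: signal(T3) -> count=1 queue=[] holders={none}
Step 13: wait(T7) -> count=0 queue=[] holders={T7}
Step 14: wait(T4) -> count=0 queue=[T4] holders={T7}
Step 15: signal(T7) -> count=0 queue=[] holders={T4}
Step 16: wait(T1) -> count=0 queue=[T1] holders={T4}
Final holders: {T4} -> T2 not in holders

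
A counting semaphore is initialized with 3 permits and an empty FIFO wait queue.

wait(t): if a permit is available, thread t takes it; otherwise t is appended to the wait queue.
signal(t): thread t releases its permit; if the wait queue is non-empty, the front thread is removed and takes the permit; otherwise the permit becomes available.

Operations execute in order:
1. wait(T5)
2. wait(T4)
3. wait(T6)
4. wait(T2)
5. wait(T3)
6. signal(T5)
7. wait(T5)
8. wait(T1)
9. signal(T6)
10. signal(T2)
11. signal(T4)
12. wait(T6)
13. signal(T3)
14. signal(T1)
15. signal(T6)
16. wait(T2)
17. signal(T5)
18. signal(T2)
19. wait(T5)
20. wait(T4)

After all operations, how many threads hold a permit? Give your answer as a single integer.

Step 1: wait(T5) -> count=2 queue=[] holders={T5}
Step 2: wait(T4) -> count=1 queue=[] holders={T4,T5}
Step 3: wait(T6) -> count=0 queue=[] holders={T4,T5,T6}
Step 4: wait(T2) -> count=0 queue=[T2] holders={T4,T5,T6}
Step 5: wait(T3) -> count=0 queue=[T2,T3] holders={T4,T5,T6}
Step 6: signal(T5) -> count=0 queue=[T3] holders={T2,T4,T6}
Step 7: wait(T5) -> count=0 queue=[T3,T5] holders={T2,T4,T6}
Step 8: wait(T1) -> count=0 queue=[T3,T5,T1] holders={T2,T4,T6}
Step 9: signal(T6) -> count=0 queue=[T5,T1] holders={T2,T3,T4}
Step 10: signal(T2) -> count=0 queue=[T1] holders={T3,T4,T5}
Step 11: signal(T4) -> count=0 queue=[] holders={T1,T3,T5}
Step 12: wait(T6) -> count=0 queue=[T6] holders={T1,T3,T5}
Step 13: signal(T3) -> count=0 queue=[] holders={T1,T5,T6}
Step 14: signal(T1) -> count=1 queue=[] holders={T5,T6}
Step 15: signal(T6) -> count=2 queue=[] holders={T5}
Step 16: wait(T2) -> count=1 queue=[] holders={T2,T5}
Step 17: signal(T5) -> count=2 queue=[] holders={T2}
Step 18: signal(T2) -> count=3 queue=[] holders={none}
Step 19: wait(T5) -> count=2 queue=[] holders={T5}
Step 20: wait(T4) -> count=1 queue=[] holders={T4,T5}
Final holders: {T4,T5} -> 2 thread(s)

Answer: 2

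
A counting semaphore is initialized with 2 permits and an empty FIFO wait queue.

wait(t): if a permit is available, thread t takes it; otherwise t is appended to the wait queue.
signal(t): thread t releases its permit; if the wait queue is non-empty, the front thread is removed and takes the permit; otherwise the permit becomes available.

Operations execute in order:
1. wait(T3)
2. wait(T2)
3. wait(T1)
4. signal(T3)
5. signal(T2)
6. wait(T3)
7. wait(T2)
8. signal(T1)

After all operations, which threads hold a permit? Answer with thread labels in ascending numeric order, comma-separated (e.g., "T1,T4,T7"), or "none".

Step 1: wait(T3) -> count=1 queue=[] holders={T3}
Step 2: wait(T2) -> count=0 queue=[] holders={T2,T3}
Step 3: wait(T1) -> count=0 queue=[T1] holders={T2,T3}
Step 4: signal(T3) -> count=0 queue=[] holders={T1,T2}
Step 5: signal(T2) -> count=1 queue=[] holders={T1}
Step 6: wait(T3) -> count=0 queue=[] holders={T1,T3}
Step 7: wait(T2) -> count=0 queue=[T2] holders={T1,T3}
Step 8: signal(T1) -> count=0 queue=[] holders={T2,T3}
Final holders: T2,T3

Answer: T2,T3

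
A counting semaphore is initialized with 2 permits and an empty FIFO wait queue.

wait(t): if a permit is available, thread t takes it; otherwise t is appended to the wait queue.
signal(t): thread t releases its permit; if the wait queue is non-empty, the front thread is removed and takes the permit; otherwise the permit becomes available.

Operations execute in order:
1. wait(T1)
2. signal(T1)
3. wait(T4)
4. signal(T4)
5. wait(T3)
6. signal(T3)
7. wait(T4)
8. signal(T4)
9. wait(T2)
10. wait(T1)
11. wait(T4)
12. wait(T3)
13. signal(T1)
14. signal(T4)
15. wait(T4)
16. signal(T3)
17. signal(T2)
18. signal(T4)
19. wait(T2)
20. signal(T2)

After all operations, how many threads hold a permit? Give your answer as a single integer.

Step 1: wait(T1) -> count=1 queue=[] holders={T1}
Step 2: signal(T1) -> count=2 queue=[] holders={none}
Step 3: wait(T4) -> count=1 queue=[] holders={T4}
Step 4: signal(T4) -> count=2 queue=[] holders={none}
Step 5: wait(T3) -> count=1 queue=[] holders={T3}
Step 6: signal(T3) -> count=2 queue=[] holders={none}
Step 7: wait(T4) -> count=1 queue=[] holders={T4}
Step 8: signal(T4) -> count=2 queue=[] holders={none}
Step 9: wait(T2) -> count=1 queue=[] holders={T2}
Step 10: wait(T1) -> count=0 queue=[] holders={T1,T2}
Step 11: wait(T4) -> count=0 queue=[T4] holders={T1,T2}
Step 12: wait(T3) -> count=0 queue=[T4,T3] holders={T1,T2}
Step 13: signal(T1) -> count=0 queue=[T3] holders={T2,T4}
Step 14: signal(T4) -> count=0 queue=[] holders={T2,T3}
Step 15: wait(T4) -> count=0 queue=[T4] holders={T2,T3}
Step 16: signal(T3) -> count=0 queue=[] holders={T2,T4}
Step 17: signal(T2) -> count=1 queue=[] holders={T4}
Step 18: signal(T4) -> count=2 queue=[] holders={none}
Step 19: wait(T2) -> count=1 queue=[] holders={T2}
Step 20: signal(T2) -> count=2 queue=[] holders={none}
Final holders: {none} -> 0 thread(s)

Answer: 0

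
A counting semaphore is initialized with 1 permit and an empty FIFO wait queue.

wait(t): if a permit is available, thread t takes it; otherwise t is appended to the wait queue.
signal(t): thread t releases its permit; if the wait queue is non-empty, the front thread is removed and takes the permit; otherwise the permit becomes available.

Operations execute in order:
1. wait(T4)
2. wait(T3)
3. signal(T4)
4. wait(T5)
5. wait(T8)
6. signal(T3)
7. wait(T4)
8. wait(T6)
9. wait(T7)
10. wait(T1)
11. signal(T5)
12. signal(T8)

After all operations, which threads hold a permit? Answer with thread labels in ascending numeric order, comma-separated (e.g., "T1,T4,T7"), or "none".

Step 1: wait(T4) -> count=0 queue=[] holders={T4}
Step 2: wait(T3) -> count=0 queue=[T3] holders={T4}
Step 3: signal(T4) -> count=0 queue=[] holders={T3}
Step 4: wait(T5) -> count=0 queue=[T5] holders={T3}
Step 5: wait(T8) -> count=0 queue=[T5,T8] holders={T3}
Step 6: signal(T3) -> count=0 queue=[T8] holders={T5}
Step 7: wait(T4) -> count=0 queue=[T8,T4] holders={T5}
Step 8: wait(T6) -> count=0 queue=[T8,T4,T6] holders={T5}
Step 9: wait(T7) -> count=0 queue=[T8,T4,T6,T7] holders={T5}
Step 10: wait(T1) -> count=0 queue=[T8,T4,T6,T7,T1] holders={T5}
Step 11: signal(T5) -> count=0 queue=[T4,T6,T7,T1] holders={T8}
Step 12: signal(T8) -> count=0 queue=[T6,T7,T1] holders={T4}
Final holders: T4

Answer: T4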